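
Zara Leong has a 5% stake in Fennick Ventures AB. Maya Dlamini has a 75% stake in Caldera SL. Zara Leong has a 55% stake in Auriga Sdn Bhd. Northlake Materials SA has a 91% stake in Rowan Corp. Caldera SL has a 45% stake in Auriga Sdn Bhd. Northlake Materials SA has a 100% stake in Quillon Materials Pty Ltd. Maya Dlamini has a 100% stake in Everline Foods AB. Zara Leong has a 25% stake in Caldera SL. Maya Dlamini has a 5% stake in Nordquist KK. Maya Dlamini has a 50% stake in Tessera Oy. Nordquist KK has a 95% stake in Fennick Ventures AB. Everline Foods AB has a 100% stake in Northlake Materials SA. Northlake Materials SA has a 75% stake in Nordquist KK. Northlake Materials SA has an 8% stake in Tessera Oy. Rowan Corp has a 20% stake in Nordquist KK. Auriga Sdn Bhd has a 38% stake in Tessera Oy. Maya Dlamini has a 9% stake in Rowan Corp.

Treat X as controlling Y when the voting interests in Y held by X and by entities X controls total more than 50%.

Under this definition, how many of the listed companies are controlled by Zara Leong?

Zara holds 55% of Auriga, so Zara controls Auriga.
No other company's threshold is met.
Zara controls 1 company.

1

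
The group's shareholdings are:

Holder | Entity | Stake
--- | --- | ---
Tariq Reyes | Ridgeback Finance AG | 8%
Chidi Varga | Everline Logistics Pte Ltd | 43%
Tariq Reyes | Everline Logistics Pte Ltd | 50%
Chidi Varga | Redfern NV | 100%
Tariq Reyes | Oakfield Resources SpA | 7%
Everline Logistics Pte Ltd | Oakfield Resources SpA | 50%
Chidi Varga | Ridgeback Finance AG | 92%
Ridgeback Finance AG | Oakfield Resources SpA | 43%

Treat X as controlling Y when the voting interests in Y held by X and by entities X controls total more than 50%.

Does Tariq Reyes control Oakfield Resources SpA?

Tariq's largest direct stake is 50% in Everline, which does not meet the threshold, so Tariq controls no company.
In Oakfield, Tariq's side holds only 7%, not > 50%.
So Tariq does not control Oakfield.

No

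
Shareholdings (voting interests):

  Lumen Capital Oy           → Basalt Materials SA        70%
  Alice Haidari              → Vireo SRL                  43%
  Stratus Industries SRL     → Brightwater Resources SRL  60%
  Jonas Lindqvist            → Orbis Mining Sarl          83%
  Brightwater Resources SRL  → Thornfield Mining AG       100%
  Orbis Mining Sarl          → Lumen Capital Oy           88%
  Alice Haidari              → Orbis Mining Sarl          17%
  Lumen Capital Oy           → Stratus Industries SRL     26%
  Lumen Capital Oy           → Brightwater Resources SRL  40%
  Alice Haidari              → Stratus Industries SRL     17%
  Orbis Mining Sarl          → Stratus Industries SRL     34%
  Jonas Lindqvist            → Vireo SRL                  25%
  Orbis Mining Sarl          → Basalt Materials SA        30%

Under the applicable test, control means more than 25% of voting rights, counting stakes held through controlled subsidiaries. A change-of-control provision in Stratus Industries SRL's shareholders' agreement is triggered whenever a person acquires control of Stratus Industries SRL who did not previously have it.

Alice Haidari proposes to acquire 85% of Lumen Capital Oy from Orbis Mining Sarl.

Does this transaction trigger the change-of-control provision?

The purchase adds only to Alice's holdings (Orbis's stake shrinks), so Alice is the only person who could newly come to control Stratus.
Alice holds 43% of Vireo, so Alice controls Vireo.
In Stratus, Alice's side holds only 17%, not > 25%.
So before the transaction, Alice does not control Stratus.
After the purchase, Alice holds 85% of Lumen directly, and Orbis's stake falls to 3%.
Alice holds 85% of Lumen, so Alice controls Lumen.
Lumen and Alice together hold 26% + 17% = 43% of Stratus, so Alice controls Stratus.
Alice did not control Stratus before and does after, so the clause is triggered.

Yes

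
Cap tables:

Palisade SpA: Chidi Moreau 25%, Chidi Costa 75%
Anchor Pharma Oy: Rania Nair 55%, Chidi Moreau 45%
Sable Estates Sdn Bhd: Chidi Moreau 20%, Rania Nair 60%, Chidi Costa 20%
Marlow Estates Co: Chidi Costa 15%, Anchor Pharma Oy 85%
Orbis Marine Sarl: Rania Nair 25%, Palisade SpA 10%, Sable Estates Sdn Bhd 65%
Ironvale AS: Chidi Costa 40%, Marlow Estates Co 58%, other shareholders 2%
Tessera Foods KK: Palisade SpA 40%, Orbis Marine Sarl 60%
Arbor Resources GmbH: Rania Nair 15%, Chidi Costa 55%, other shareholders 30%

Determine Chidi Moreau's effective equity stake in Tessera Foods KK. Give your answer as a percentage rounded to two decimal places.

19.30%

Chidi Moreau reaches Tessera along 3 paths.
Via Palisade: 25% × 40% = 10%.
Via Palisade → Orbis: 25% × 10% × 60% = 1.5%.
Via Sable → Orbis: 20% × 65% × 60% = 7.8%.
Total: 10% + 1.5% + 7.8% = 19.3%.
Rounded: 19.30%.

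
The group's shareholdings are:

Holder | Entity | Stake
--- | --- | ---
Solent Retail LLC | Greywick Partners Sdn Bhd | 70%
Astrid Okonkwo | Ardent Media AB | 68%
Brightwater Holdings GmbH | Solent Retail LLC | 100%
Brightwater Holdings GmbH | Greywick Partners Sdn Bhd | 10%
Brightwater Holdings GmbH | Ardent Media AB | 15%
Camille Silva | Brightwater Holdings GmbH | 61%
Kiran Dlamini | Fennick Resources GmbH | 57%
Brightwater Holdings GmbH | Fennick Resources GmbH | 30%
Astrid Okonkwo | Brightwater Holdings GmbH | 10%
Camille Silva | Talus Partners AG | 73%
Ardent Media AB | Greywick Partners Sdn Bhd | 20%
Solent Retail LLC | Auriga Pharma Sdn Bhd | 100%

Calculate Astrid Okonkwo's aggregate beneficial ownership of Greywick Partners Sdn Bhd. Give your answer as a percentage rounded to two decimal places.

21.90%

Astrid reaches Greywick along 4 paths.
Via Brightwater → Ardent: 10% × 15% × 20% = 0.3%.
Via Ardent: 68% × 20% = 13.6%.
Via Brightwater: 10% × 10% = 1%.
Via Brightwater → Solent: 10% × 100% × 70% = 7%.
Total: 0.3% + 13.6% + 1% + 7% = 21.9%.
Rounded: 21.90%.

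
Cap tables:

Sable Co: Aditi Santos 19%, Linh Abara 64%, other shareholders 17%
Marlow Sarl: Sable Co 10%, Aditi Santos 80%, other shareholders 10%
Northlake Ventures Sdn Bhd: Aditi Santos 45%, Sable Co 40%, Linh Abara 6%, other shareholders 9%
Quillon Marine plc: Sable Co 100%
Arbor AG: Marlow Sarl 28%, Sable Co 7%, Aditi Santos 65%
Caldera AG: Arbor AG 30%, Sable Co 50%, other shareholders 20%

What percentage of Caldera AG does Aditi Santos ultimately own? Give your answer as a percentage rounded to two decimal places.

Aditi reaches Caldera along 5 paths.
Via Sable → Marlow → Arbor: 19% × 10% × 28% × 30% = 0.1596%.
Via Marlow → Arbor: 80% × 28% × 30% = 6.72%.
Via Sable → Arbor: 19% × 7% × 30% = 0.399%.
Via Arbor: 65% × 30% = 19.5%.
Via Sable: 19% × 50% = 9.5%.
Total: 0.1596% + 6.72% + 0.399% + 19.5% + 9.5% = 36.2786%.
Rounded: 36.28%.

36.28%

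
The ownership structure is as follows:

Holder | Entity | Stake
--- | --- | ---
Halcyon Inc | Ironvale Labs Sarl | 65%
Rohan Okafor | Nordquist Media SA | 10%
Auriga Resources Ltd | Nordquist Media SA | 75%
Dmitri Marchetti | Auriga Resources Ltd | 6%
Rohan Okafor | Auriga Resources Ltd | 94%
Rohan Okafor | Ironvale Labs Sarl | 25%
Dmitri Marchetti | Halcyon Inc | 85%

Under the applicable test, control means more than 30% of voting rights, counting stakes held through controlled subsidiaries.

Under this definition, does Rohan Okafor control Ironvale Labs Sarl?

No

Rohan holds 94% of Auriga, so Rohan controls Auriga.
Auriga and Rohan together hold 75% + 10% = 85% of Nordquist, so Rohan controls Nordquist.
In Ironvale, Rohan's side holds only 25%, not > 30%.
So Rohan does not control Ironvale.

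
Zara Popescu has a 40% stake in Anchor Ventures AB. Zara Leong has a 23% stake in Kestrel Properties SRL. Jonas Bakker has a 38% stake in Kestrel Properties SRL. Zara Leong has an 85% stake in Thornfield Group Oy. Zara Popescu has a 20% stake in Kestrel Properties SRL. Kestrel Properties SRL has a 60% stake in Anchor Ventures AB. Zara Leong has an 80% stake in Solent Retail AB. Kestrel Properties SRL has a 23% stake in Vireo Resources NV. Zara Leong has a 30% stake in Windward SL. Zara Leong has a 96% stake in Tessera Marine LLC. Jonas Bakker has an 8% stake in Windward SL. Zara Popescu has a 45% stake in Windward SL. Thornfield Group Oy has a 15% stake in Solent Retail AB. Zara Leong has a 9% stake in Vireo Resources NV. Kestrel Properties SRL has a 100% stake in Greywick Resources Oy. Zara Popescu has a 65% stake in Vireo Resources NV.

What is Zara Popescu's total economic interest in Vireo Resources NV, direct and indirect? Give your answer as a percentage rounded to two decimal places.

69.60%

Zara Popescu reaches Vireo along 2 paths.
Via Kestrel: 20% × 23% = 4.6%.
Direct stake: 65% = 65%.
Total: 4.6% + 65% = 69.6%.
Rounded: 69.60%.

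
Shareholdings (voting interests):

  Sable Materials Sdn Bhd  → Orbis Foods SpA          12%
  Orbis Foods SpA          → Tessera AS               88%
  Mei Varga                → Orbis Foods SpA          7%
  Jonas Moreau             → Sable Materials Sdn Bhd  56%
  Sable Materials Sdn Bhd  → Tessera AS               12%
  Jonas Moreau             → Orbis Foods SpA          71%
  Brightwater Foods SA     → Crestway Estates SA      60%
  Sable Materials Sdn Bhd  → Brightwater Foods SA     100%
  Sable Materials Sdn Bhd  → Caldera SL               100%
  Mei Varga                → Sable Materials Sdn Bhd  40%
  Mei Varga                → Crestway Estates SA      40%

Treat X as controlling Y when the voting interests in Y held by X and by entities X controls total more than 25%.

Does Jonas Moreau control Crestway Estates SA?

Yes

Jonas holds 56% of Sable, so Jonas controls Sable.
Sable holds 100% of Brightwater, so Jonas controls Brightwater.
Brightwater holds 60% of Crestway, so Jonas controls Crestway.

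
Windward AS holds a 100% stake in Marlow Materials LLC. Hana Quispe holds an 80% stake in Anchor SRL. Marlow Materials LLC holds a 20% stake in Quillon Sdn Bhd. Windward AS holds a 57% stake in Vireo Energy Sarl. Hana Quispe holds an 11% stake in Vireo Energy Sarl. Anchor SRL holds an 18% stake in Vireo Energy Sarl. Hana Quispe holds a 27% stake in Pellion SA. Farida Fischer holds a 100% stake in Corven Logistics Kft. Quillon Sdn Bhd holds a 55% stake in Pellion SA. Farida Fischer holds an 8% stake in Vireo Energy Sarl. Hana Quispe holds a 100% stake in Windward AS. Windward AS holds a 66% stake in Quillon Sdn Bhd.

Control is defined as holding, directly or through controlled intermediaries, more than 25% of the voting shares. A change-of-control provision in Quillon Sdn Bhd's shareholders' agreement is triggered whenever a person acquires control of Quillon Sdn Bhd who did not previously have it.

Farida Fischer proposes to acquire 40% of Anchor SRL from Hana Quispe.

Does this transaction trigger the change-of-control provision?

No

The purchase adds only to Farida's holdings (Hana's stake shrinks), so Farida is the only person who could newly come to control Quillon.
Farida holds 100% of Corven, so Farida controls Corven.
Neither Farida nor any entity Farida controls holds any voting interest in Quillon.
So before the transaction, Farida does not control Quillon.
After the purchase, Farida holds 40% of Anchor directly, and Hana's stake falls to 40%.
Farida holds 40% of Anchor, so Farida controls Anchor.
Farida and Anchor together hold 8% + 18% = 26% of Vireo, so Farida controls Vireo.
After the transaction, neither Farida nor any entity Farida controls holds a voting interest in Quillon, so Farida still does not control it.
No new person acquires control, so the clause is not triggered.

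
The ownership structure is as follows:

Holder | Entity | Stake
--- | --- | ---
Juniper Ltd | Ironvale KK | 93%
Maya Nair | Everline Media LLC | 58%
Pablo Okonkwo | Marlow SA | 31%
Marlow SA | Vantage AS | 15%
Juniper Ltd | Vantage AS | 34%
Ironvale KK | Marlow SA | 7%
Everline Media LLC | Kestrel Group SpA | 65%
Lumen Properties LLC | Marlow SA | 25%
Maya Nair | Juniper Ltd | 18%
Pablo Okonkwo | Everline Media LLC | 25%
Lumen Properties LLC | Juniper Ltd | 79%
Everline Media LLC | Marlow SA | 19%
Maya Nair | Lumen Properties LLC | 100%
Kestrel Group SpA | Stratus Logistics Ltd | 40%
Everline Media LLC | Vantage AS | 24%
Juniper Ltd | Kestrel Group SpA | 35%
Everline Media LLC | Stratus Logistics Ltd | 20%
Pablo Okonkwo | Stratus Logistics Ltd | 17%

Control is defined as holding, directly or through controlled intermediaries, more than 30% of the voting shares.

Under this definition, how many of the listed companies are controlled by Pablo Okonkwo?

1

Pablo holds 31% of Marlow, so Pablo controls Marlow.
No other company's threshold is met.
Pablo controls 1 company.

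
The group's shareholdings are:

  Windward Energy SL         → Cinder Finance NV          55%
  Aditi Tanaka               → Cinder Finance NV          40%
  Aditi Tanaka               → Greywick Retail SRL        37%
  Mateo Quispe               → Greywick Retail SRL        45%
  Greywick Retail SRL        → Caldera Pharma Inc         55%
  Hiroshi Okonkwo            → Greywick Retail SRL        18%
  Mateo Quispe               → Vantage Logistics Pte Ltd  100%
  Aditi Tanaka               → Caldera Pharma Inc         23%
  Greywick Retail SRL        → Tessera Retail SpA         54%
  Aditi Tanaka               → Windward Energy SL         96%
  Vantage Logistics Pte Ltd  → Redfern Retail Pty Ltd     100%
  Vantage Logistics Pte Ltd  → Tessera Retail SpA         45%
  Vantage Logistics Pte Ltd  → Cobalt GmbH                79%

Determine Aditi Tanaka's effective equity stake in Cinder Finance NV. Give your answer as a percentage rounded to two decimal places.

92.80%

Aditi reaches Cinder along 2 paths.
Direct stake: 40% = 40%.
Via Windward: 96% × 55% = 52.8%.
Total: 40% + 52.8% = 92.8%.
Rounded: 92.80%.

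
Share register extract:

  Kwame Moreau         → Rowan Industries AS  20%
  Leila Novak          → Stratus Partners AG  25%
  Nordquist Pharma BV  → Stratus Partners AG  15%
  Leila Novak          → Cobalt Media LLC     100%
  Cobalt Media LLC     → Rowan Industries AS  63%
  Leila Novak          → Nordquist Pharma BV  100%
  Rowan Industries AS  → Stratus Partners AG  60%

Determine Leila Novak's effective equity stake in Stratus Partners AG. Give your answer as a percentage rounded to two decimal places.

77.80%

Leila reaches Stratus along 3 paths.
Via Nordquist: 100% × 15% = 15%.
Via Cobalt → Rowan: 100% × 63% × 60% = 37.8%.
Direct stake: 25% = 25%.
Total: 15% + 37.8% + 25% = 77.8%.
Rounded: 77.80%.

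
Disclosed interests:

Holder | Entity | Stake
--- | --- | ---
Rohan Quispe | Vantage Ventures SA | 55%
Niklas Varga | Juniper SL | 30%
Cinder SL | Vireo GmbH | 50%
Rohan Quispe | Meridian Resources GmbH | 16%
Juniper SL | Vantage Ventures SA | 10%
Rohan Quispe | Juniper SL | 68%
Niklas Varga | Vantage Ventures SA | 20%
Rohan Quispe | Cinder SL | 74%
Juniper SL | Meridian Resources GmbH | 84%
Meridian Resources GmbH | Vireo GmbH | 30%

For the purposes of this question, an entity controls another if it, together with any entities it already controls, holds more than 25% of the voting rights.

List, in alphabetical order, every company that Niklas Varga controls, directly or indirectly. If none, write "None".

Niklas holds 30% of Juniper, so Niklas controls Juniper.
Niklas and Juniper together hold 20% + 10% = 30% of Vantage, so Niklas controls Vantage.
Juniper holds 84% of Meridian, so Niklas controls Meridian.
Meridian holds 30% of Vireo, so Niklas controls Vireo.
No other company's threshold is met.

Juniper SL, Meridian Resources GmbH, Vantage Ventures SA, Vireo GmbH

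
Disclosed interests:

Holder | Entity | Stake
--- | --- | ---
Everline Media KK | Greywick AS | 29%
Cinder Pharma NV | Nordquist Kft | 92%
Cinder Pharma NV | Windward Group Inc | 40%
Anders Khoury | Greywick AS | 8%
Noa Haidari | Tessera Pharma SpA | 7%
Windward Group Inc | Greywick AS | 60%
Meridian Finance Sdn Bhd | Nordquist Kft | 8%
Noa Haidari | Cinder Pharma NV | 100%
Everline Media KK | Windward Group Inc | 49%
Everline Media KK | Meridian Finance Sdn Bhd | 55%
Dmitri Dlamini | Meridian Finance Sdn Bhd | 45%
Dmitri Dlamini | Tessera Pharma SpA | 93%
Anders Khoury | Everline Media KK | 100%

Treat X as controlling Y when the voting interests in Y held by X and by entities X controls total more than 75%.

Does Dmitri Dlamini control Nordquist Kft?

Dmitri holds 93% of Tessera, so Dmitri controls Tessera.
Neither Dmitri nor any entity Dmitri controls holds any voting interest in Nordquist.
So Dmitri does not control Nordquist.

No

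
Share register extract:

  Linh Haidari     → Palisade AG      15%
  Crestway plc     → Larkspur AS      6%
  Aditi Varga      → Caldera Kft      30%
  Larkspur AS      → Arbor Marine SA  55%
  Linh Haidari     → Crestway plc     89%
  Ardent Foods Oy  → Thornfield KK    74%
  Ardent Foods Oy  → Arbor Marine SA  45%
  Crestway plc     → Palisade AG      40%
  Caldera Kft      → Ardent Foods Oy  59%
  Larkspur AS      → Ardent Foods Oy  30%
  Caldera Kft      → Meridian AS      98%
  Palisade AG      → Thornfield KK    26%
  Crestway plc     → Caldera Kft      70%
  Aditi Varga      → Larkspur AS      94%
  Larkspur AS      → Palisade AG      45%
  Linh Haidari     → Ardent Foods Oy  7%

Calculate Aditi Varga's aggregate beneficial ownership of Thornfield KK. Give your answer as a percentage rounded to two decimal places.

44.96%

Aditi reaches Thornfield along 3 paths.
Via Larkspur → Ardent: 94% × 30% × 74% = 20.868%.
Via Caldera → Ardent: 30% × 59% × 74% = 13.098%.
Via Larkspur → Palisade: 94% × 45% × 26% = 10.998%.
Total: 20.868% + 13.098% + 10.998% = 44.964%.
Rounded: 44.96%.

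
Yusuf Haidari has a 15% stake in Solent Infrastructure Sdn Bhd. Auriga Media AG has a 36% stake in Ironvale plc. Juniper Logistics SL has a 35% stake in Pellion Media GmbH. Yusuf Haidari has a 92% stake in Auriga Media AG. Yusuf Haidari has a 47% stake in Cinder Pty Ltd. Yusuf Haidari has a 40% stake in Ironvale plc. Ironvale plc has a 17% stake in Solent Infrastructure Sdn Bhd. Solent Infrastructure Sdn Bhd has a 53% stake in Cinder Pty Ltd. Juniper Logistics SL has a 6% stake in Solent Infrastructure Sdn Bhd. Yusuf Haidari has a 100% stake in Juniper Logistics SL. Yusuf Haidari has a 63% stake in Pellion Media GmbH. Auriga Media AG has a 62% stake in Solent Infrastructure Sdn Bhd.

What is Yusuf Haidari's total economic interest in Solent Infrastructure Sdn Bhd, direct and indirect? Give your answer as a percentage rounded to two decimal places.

90.47%

Yusuf reaches Solent along 5 paths.
Via Auriga: 92% × 62% = 57.04%.
Via Auriga → Ironvale: 92% × 36% × 17% = 5.6304%.
Via Ironvale: 40% × 17% = 6.8%.
Direct stake: 15% = 15%.
Via Juniper: 100% × 6% = 6%.
Total: 57.04% + 5.6304% + 6.8% + 15% + 6% = 90.4704%.
Rounded: 90.47%.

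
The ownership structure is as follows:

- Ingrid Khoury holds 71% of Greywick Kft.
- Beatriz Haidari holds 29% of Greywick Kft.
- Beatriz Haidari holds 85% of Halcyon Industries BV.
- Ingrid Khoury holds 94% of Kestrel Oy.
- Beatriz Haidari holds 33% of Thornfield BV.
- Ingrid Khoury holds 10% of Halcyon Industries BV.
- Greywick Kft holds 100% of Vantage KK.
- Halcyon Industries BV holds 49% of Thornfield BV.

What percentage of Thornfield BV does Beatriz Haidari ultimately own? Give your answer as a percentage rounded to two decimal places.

74.65%

Beatriz reaches Thornfield along 2 paths.
Direct stake: 33% = 33%.
Via Halcyon: 85% × 49% = 41.65%.
Total: 33% + 41.65% = 74.65%.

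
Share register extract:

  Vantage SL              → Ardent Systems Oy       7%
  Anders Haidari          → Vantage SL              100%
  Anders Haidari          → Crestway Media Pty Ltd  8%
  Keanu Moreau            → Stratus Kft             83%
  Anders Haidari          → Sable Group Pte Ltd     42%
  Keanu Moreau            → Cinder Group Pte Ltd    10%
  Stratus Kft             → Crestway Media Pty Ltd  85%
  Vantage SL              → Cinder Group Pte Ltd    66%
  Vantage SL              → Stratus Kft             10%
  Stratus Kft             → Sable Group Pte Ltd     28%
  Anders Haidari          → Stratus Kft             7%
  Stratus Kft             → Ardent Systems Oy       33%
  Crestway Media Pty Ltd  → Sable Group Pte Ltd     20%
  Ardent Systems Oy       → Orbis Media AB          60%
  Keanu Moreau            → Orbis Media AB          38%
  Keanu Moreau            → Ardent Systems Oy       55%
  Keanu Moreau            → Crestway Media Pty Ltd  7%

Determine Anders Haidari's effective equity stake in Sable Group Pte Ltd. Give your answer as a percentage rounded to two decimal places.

51.25%

Anders reaches Sable along 6 paths.
Via Vantage → Stratus: 100% × 10% × 28% = 2.8%.
Via Stratus: 7% × 28% = 1.96%.
Via Vantage → Stratus → Crestway: 100% × 10% × 85% × 20% = 1.7%.
Via Stratus → Crestway: 7% × 85% × 20% = 1.19%.
Via Crestway: 8% × 20% = 1.6%.
Direct stake: 42% = 42%.
Total: 2.8% + 1.96% + 1.7% + 1.19% + 1.6% + 42% = 51.25%.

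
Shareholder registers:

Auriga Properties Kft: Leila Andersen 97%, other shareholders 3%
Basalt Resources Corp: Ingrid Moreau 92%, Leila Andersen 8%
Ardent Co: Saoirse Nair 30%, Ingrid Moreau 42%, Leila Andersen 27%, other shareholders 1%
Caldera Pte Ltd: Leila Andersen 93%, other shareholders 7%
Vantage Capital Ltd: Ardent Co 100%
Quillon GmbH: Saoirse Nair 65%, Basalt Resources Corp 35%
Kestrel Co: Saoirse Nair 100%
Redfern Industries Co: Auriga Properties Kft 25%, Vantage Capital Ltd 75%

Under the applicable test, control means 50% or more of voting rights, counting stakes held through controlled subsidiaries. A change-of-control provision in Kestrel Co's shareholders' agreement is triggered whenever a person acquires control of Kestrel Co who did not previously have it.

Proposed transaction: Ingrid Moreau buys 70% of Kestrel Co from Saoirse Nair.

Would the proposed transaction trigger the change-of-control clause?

The purchase adds only to Ingrid's holdings (Saoirse's stake shrinks), so Ingrid is the only person who could newly come to control Kestrel.
Ingrid holds 92% of Basalt, so Ingrid controls Basalt.
Neither Ingrid nor any entity Ingrid controls holds any voting interest in Kestrel.
So before the transaction, Ingrid does not control Kestrel.
After the purchase, Ingrid holds 70% of Kestrel directly, and Saoirse's stake falls to 30%.
Ingrid holds 70% of Kestrel, so Ingrid controls Kestrel.
Ingrid did not control Kestrel before and does after, so the clause is triggered.

Yes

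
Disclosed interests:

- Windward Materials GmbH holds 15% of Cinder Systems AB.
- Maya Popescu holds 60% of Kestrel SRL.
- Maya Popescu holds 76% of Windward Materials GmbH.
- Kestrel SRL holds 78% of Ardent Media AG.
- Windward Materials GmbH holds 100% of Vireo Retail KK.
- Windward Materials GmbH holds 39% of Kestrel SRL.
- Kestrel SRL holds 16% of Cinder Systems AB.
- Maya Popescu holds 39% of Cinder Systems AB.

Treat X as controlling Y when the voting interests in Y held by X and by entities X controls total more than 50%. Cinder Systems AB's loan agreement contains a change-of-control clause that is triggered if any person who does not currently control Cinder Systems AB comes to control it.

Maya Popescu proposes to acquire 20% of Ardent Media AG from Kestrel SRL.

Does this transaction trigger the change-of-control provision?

The purchase adds only to Maya's holdings (Kestrel's stake shrinks), so Maya is the only person who could newly come to control Cinder.
Maya holds 76% of Windward, so Maya controls Windward.
Windward and Maya together hold 39% + 60% = 99% of Kestrel, so Maya controls Kestrel.
Maya and Windward and Kestrel together hold 39% + 15% + 16% = 70% of Cinder, so Maya controls Cinder.
So Maya already controls Cinder before the transaction.
After the purchase, Maya holds 20% of Ardent directly, and Kestrel's stake falls to 58%.
Maya controlled Cinder already, so this is not a new person acquiring control; every other person's position is unchanged or reduced.
No new person acquires control, so the clause is not triggered.

No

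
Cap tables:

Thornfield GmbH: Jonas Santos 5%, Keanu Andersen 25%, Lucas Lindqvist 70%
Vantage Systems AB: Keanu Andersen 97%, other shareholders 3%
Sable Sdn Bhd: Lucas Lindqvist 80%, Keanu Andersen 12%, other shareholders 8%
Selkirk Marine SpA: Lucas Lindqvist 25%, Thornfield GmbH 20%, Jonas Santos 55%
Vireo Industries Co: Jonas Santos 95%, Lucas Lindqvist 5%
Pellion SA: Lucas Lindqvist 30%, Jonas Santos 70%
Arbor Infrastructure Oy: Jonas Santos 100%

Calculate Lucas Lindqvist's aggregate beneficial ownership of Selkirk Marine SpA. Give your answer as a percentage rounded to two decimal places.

39.00%

Lucas reaches Selkirk along 2 paths.
Direct stake: 25% = 25%.
Via Thornfield: 70% × 20% = 14%.
Total: 25% + 14% = 39%.
Rounded: 39.00%.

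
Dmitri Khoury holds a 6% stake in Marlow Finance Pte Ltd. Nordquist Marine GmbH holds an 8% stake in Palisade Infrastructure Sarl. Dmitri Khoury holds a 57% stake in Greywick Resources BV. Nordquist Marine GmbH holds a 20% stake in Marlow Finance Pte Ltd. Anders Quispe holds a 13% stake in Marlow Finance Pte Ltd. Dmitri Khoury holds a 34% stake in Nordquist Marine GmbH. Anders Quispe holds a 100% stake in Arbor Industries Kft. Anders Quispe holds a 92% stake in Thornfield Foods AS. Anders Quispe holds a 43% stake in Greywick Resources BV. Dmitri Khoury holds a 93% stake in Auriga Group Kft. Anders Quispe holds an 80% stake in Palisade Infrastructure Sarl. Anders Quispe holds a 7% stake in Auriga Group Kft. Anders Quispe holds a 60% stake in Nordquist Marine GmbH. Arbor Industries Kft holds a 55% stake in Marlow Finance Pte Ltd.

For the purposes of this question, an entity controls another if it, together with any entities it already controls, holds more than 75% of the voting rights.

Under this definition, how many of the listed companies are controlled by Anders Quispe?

3

Anders holds 100% of Arbor, so Anders controls Arbor.
Anders holds 92% of Thornfield, so Anders controls Thornfield.
Anders holds 80% of Palisade, so Anders controls Palisade.
No other company's threshold is met.
Anders controls 3 companies.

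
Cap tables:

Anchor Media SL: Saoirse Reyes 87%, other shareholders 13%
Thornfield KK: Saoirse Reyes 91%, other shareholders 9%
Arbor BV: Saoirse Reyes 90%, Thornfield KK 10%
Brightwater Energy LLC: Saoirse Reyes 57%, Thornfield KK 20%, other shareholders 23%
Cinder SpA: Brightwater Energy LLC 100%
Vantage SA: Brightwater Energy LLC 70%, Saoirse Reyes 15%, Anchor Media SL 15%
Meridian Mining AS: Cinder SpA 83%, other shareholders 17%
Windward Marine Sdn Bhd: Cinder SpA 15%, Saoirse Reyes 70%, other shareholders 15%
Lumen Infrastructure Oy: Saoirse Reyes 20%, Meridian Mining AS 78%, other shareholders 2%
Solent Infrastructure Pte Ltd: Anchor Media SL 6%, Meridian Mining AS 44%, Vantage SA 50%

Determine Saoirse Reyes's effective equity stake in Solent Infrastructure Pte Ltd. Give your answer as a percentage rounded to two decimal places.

Saoirse reaches Solent along 7 paths.
Via Anchor: 87% × 6% = 5.22%.
Via Brightwater → Cinder → Meridian: 57% × 100% × 83% × 44% = 20.8164%.
Via Thornfield → Brightwater → Cinder → Meridian: 91% × 20% × 100% × 83% × 44% = 6.64664%.
Via Brightwater → Vantage: 57% × 70% × 50% = 19.95%.
Via Thornfield → Brightwater → Vantage: 91% × 20% × 70% × 50% = 6.37%.
Via Vantage: 15% × 50% = 7.5%.
Via Anchor → Vantage: 87% × 15% × 50% = 6.525%.
Total: 5.22% + 20.8164% + 6.64664% + 19.95% + 6.37% + 7.5% + 6.525% = 73.02804%.
Rounded: 73.03%.

73.03%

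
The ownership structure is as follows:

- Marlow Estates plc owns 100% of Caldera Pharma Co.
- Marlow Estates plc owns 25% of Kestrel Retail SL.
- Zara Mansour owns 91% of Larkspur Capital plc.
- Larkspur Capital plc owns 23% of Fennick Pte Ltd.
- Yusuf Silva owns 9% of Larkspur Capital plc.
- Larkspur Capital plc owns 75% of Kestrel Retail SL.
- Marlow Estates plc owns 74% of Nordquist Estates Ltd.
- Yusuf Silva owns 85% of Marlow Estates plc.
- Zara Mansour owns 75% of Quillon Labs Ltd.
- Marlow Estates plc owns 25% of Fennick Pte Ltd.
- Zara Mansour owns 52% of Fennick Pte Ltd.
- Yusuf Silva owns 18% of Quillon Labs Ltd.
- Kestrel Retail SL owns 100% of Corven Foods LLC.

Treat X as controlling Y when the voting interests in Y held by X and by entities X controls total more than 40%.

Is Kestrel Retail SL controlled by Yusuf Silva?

Yusuf holds 85% of Marlow, so Yusuf controls Marlow.
Marlow holds 100% of Caldera, so Yusuf controls Caldera.
Marlow holds 74% of Nordquist, so Yusuf controls Nordquist.
In Kestrel, Yusuf's side holds only 25%, not > 40%.
So Yusuf does not control Kestrel.

No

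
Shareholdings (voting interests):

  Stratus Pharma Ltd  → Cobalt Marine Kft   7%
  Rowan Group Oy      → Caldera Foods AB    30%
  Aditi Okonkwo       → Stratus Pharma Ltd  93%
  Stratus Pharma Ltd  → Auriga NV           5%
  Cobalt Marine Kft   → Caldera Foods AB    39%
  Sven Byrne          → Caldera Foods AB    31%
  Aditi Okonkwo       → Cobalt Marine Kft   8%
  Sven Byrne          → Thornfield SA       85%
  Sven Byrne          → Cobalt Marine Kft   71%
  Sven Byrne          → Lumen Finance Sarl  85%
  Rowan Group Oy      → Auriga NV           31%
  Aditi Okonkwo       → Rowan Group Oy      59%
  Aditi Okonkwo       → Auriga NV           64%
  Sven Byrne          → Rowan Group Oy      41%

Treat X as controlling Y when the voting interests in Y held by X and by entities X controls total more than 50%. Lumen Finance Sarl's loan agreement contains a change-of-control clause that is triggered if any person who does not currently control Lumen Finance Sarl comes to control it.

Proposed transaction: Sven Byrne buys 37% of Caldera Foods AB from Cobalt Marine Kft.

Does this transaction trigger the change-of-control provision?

No

The purchase adds only to Sven's holdings (Cobalt's stake shrinks), so Sven is the only person who could newly come to control Lumen.
Sven holds 85% of Lumen, so Sven controls Lumen.
So Sven already controls Lumen before the transaction.
After the purchase, Sven's direct stake in Caldera rises to 31% + 37% = 68%, and Cobalt's stake falls to 2%.
Sven controlled Lumen already, so this is not a new person acquiring control; every other person's position is unchanged or reduced.
No new person acquires control, so the clause is not triggered.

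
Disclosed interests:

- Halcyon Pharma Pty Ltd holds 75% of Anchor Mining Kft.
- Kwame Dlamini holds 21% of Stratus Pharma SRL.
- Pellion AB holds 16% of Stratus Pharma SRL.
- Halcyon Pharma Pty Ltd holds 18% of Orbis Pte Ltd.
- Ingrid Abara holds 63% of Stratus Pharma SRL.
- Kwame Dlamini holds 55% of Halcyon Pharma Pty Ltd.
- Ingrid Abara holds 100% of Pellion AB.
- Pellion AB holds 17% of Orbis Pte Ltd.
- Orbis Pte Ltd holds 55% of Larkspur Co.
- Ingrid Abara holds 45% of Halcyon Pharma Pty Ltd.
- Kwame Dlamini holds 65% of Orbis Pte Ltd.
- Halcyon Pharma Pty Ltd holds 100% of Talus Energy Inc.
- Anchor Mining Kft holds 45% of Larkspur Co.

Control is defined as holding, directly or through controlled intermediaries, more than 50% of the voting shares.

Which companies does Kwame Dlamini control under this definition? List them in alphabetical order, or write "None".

Kwame holds 55% of Halcyon, so Kwame controls Halcyon.
Halcyon holds 100% of Talus, so Kwame controls Talus.
Kwame and Halcyon together hold 65% + 18% = 83% of Orbis, so Kwame controls Orbis.
Halcyon holds 75% of Anchor, so Kwame controls Anchor.
Orbis and Anchor together hold 55% + 45% = 100% of Larkspur, so Kwame controls Larkspur.
No other company's threshold is met.

Anchor Mining Kft, Halcyon Pharma Pty Ltd, Larkspur Co, Orbis Pte Ltd, Talus Energy Inc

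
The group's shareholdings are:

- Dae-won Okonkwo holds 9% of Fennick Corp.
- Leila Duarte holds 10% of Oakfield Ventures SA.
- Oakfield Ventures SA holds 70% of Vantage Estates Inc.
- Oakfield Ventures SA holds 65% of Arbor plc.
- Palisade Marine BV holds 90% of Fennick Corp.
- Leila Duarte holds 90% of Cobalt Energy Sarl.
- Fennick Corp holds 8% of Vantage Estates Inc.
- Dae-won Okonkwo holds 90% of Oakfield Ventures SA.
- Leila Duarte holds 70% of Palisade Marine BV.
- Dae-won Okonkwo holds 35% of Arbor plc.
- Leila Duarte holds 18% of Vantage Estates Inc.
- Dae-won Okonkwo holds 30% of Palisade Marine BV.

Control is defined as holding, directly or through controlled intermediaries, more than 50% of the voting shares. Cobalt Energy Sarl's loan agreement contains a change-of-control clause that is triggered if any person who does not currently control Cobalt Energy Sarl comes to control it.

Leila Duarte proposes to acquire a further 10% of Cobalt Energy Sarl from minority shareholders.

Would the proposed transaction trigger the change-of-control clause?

The purchase changes only Leila's holdings, so Leila is the only person who could newly come to control Cobalt.
Leila holds 90% of Cobalt, so Leila controls Cobalt.
So Leila already controls Cobalt before the transaction.
After the purchase, Leila's direct stake in Cobalt rises to 90% + 10% = 100%.
Leila controlled Cobalt already, so this is not a new person acquiring control; every other person's position is unchanged or reduced.
No new person acquires control, so the clause is not triggered.

No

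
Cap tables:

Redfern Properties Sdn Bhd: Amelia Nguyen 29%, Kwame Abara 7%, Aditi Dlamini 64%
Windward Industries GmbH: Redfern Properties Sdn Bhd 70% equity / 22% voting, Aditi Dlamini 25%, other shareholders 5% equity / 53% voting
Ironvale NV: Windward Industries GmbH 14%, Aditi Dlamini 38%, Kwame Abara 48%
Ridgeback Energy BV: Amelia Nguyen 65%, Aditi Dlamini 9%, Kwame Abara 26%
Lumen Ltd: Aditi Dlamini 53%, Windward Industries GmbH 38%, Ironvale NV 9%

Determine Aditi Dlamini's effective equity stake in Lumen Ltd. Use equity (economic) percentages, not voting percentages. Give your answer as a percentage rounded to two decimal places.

83.82%

Aditi reaches Lumen along 6 paths.
Direct stake: 53% = 53%.
Via Redfern → Windward: 64% × 70% × 38% = 17.024%.
Via Windward: 25% × 38% = 9.5%.
Via Redfern → Windward → Ironvale: 64% × 70% × 14% × 9% = 0.56448%.
Via Windward → Ironvale: 25% × 14% × 9% = 0.315%.
Via Ironvale: 38% × 9% = 3.42%.
Total: 53% + 17.024% + 9.5% + 0.56448% + 0.315% + 3.42% = 83.82348%.
Rounded: 83.82%.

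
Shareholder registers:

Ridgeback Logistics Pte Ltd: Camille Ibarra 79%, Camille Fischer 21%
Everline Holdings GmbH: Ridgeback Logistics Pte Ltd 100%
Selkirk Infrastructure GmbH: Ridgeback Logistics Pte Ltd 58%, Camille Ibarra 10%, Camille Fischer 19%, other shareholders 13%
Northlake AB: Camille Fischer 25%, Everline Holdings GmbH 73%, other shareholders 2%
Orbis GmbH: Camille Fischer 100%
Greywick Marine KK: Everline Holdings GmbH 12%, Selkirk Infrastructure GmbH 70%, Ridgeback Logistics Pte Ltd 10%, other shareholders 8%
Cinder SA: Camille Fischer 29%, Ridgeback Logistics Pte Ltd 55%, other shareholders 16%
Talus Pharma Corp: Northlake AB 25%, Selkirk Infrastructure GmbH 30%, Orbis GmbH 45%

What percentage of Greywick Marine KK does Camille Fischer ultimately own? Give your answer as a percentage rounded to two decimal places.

Camille Fischer reaches Greywick along 4 paths.
Via Ridgeback → Everline: 21% × 100% × 12% = 2.52%.
Via Ridgeback → Selkirk: 21% × 58% × 70% = 8.526%.
Via Selkirk: 19% × 70% = 13.3%.
Via Ridgeback: 21% × 10% = 2.1%.
Total: 2.52% + 8.526% + 13.3% + 2.1% = 26.446%.
Rounded: 26.45%.

26.45%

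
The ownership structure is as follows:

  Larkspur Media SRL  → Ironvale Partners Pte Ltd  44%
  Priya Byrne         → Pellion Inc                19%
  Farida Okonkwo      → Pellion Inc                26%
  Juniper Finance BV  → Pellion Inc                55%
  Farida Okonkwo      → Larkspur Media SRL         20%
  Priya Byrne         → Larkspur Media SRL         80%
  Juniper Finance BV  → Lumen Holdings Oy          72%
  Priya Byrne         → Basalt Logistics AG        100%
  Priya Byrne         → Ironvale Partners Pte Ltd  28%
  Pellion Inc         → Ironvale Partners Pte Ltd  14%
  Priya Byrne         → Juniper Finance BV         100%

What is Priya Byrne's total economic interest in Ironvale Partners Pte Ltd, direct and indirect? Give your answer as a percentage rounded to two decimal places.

Priya reaches Ironvale along 4 paths.
Via Larkspur: 80% × 44% = 35.2%.
Direct stake: 28% = 28%.
Via Juniper → Pellion: 100% × 55% × 14% = 7.7%.
Via Pellion: 19% × 14% = 2.66%.
Total: 35.2% + 28% + 7.7% + 2.66% = 73.56%.

73.56%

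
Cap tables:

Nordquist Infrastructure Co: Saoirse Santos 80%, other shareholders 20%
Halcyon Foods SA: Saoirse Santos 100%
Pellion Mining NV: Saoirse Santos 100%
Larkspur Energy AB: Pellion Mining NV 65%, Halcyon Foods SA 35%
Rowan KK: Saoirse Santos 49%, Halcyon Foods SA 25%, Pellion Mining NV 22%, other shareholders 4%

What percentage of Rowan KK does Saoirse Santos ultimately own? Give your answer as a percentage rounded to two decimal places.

Saoirse reaches Rowan along 3 paths.
Direct stake: 49% = 49%.
Via Halcyon: 100% × 25% = 25%.
Via Pellion: 100% × 22% = 22%.
Total: 49% + 25% + 22% = 96%.
Rounded: 96.00%.

96.00%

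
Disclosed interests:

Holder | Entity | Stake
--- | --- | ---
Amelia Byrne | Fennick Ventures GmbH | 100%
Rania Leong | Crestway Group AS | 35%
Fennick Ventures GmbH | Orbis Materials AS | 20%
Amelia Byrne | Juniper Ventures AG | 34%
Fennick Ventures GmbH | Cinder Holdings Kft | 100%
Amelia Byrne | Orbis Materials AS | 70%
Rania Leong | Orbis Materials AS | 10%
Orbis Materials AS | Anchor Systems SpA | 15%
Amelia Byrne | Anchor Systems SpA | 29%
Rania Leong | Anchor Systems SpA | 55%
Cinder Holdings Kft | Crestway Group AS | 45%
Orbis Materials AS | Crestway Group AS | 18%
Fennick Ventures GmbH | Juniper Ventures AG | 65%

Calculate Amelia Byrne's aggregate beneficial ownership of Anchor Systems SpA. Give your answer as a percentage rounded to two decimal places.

42.50%

Amelia reaches Anchor along 3 paths.
Direct stake: 29% = 29%.
Via Orbis: 70% × 15% = 10.5%.
Via Fennick → Orbis: 100% × 20% × 15% = 3%.
Total: 29% + 10.5% + 3% = 42.5%.
Rounded: 42.50%.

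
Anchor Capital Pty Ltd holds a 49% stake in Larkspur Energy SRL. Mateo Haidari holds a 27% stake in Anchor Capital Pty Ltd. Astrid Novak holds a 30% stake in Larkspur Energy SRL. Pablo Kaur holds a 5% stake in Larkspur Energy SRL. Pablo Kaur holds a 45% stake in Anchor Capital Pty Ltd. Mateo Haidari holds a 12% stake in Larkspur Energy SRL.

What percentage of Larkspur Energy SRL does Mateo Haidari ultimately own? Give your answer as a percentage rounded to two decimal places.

25.23%

Mateo reaches Larkspur along 2 paths.
Via Anchor: 27% × 49% = 13.23%.
Direct stake: 12% = 12%.
Total: 13.23% + 12% = 25.23%.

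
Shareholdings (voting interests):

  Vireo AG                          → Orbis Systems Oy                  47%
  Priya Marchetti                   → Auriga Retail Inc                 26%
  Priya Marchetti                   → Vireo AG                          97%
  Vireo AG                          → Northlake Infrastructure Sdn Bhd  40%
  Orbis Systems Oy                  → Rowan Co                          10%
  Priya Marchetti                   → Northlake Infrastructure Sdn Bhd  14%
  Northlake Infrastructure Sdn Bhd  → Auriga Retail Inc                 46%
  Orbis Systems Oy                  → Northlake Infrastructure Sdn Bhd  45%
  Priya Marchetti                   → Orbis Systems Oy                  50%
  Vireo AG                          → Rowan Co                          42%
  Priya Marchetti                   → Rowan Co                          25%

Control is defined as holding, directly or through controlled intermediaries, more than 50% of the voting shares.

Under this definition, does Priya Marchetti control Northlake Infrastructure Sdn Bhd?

Yes

Priya holds 97% of Vireo, so Priya controls Vireo.
Priya and Vireo together hold 50% + 47% = 97% of Orbis, so Priya controls Orbis.
Vireo and Orbis and Priya together hold 40% + 45% + 14% = 99% of Northlake, so Priya controls Northlake.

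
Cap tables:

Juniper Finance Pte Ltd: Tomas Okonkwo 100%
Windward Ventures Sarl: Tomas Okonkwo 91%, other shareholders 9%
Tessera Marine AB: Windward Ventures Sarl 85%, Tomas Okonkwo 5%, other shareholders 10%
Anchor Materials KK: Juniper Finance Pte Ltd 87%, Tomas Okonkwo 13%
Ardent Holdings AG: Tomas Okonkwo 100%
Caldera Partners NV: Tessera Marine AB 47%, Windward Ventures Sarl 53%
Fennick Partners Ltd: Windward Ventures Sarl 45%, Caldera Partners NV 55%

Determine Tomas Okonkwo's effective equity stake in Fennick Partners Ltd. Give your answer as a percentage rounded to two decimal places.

88.76%

Tomas reaches Fennick along 4 paths.
Via Windward: 91% × 45% = 40.95%.
Via Windward → Tessera → Caldera: 91% × 85% × 47% × 55% = 19.994975%.
Via Tessera → Caldera: 5% × 47% × 55% = 1.2925%.
Via Windward → Caldera: 91% × 53% × 55% = 26.5265%.
Total: 40.95% + 19.994975% + 1.2925% + 26.5265% = 88.763975%.
Rounded: 88.76%.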